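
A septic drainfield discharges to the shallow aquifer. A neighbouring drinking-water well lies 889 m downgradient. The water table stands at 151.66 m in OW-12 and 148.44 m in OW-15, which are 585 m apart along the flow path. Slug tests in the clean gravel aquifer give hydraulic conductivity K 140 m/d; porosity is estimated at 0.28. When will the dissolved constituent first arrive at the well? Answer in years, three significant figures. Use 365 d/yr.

Hydraulic gradient i = (151.66 − 148.44) / 585 = 3.22 / 585 = 0.005504
Specific discharge q = 140 × 0.005504 = 0.7706 m/d
v = Ki/n = 140·0.005504/0.28 = 2.752 m/d
t = L / v = 889 / 2.752 = 323.0 d
   = 323.0 / 365 = 0.885 yr

0.885 years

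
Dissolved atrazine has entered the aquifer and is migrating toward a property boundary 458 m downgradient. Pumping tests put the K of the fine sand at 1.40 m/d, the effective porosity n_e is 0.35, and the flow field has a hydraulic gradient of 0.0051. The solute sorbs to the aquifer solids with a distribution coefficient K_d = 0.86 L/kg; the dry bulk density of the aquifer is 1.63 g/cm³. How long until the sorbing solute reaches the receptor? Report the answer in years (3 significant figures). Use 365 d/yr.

308 years

Darcy flux q = K·i = 1.40 × 0.0051 = 0.007140 m/d
v_s = q/n_e = 0.007140/0.35 = 0.02040 m/d
Retardation R = 1 + ρ_b·K_d/n = 1 + 1.63×0.86/0.35 = 5.005
Contaminant velocity v_c = v/R = 0.02040/5.005 = 0.004076 m/d
t = L/v_c = 458/0.004076 = 112400 d
   = 112400/365 = 308 yr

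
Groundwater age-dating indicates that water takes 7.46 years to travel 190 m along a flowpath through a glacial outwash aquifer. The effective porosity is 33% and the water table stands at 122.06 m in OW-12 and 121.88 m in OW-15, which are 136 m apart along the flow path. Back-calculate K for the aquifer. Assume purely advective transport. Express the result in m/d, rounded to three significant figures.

Hydraulic gradient i = (122.06 − 121.88) / 136 = 0.18 / 136 = 0.001324
t = 7.46 years = 2723 d
v = L / t = 190 / 2723 = 0.06978 m/d
K = v · n / i = 0.06978 × 0.33 / 0.001324 = 17.4 m/d

17.4 m/d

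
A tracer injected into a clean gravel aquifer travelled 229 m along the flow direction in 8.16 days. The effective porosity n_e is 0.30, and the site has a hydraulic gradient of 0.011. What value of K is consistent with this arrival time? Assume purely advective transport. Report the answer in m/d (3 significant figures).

v = L / t = 229 / 8.16 = 28.06 m/d
K = v · n / i = 28.06 × 0.30 / 0.011 = 765 m/d

765 m/d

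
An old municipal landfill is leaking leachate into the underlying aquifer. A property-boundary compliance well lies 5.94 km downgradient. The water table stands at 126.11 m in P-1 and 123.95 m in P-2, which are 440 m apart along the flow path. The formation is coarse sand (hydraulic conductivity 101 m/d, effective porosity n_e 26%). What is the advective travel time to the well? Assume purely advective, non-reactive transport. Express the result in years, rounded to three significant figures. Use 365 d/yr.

8.53 years

Hydraulic gradient i = (126.11 − 123.95) / 440 = 2.16 / 440 = 0.004909
Specific discharge q = 101 × 0.004909 = 0.4958 m/d
Seepage velocity v = q / n = 0.4958 / 0.26 = 1.907 m/d
L = 5.94 km = 5940 m
t = L / v = 5940 / 1.907 = 3115 d
   = 3115 / 365 = 8.53 yr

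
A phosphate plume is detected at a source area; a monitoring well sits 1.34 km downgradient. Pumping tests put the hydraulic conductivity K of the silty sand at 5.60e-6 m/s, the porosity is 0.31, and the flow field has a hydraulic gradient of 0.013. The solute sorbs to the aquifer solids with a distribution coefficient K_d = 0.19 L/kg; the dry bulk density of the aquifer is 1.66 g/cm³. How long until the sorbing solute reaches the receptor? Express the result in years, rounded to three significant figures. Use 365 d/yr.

365 years

K = 5.60e-6 m/s × 86400 s/d = 0.4838 m/d
Specific discharge q = 0.4838 × 0.013 = 0.006290 m/d
v = Ki/n = 0.4838·0.013/0.31 = 0.02029 m/d
Retardation R = 1 + ρ_b·K_d/n = 1 + 1.66×0.19/0.31 = 2.017
Contaminant velocity v_c = v/R = 0.02029/2.017 = 0.01006 m/d
L = 1.34 km = 1340 m
t = L/v_c = 1340/0.01006 = 133200 d
   = 133200/365 = 365 yr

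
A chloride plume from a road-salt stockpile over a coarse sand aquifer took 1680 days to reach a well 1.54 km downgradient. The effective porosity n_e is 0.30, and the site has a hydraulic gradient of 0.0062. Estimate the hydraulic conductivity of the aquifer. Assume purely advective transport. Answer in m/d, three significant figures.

L = 1.54 km = 1540 m
v = L / t = 1540 / 1680 = 0.9167 m/d
K = v · n / i = 0.9167 × 0.30 / 0.0062 = 44.4 m/d

44.4 m/d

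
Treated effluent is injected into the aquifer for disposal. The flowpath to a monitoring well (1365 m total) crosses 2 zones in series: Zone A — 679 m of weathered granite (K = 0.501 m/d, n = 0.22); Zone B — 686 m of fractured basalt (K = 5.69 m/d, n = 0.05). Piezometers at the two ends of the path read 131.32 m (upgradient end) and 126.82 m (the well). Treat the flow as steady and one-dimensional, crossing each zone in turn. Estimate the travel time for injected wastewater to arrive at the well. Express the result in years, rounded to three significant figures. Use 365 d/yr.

Total head drop ΔH = 131.32 − 126.82 = 4.50 m
Continuity: the same q passes through each zone, so ΔH = q·Σ(L_j/K_j) — the zones act as resistances in series.
Σ(L/K) = 679/0.501 + 686/5.69 = 1355 + 120.6 = 1476 d
q = ΔH / Σ(L/K) = 4.50 / 1476 = 0.003049 m/d (same in every zone)
Zone A: v = q/n = 0.003049/0.22 = 0.01386 m/d → t_A = 679/0.01386 = 48990 d
Zone B: v = q/n = 0.003049/0.05 = 0.06098 m/d → t_B = 686/0.06098 = 11250 d
Total t = 48990 + 11250 = 60240 d
   = 60240 / 365 = 165 yr

165 years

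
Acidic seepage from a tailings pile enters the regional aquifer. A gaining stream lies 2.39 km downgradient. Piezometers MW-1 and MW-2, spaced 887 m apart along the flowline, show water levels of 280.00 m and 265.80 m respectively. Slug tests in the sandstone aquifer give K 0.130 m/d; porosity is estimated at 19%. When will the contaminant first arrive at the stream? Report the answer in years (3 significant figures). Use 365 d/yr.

598 years

Hydraulic gradient i = (280.00 − 265.80) / 887 = 14.20 / 887 = 0.01601
Specific discharge q = 0.130 × 0.01601 = 0.002081 m/d
v = Ki/n = 0.130·0.01601/0.19 = 0.01095 m/d
L = 2.39 km = 2390 m
t = L / v = 2390 / 0.01095 = 218200 d
   = 218200 / 365 = 598 yr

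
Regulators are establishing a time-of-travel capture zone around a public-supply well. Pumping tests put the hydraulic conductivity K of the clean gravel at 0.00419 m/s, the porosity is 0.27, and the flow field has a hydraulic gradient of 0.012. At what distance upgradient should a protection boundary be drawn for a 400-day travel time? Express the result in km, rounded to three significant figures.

6.44 km

K = 0.00419 m/s × 86400 s/d = 362.0 m/d
q = Ki = 362.0 × 0.012 = 4.344 m/d
Average linear velocity = 4.344 / 0.27 = 16.09 m/d
L = v × T = 16.09 × 400 = 6436 m
   = 6.44 km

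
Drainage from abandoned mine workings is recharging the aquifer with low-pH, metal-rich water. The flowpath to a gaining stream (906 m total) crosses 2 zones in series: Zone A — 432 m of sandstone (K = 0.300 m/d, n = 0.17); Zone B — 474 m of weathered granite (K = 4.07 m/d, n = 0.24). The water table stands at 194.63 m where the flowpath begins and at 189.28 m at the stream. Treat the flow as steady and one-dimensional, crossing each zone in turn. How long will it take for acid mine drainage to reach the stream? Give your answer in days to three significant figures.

54500 days

Total head drop ΔH = 194.63 − 189.28 = 5.35 m
Steady 1-D flow in series ⇒ the Darcy flux q is identical in every zone and the zone head losses add (resistances L/K in series).
Σ(L/K) = 432/0.300 + 474/4.07 = 1440 + 116.5 = 1556 d
q = ΔH / Σ(L/K) = 5.35 / 1556 = 0.003437 m/d (same in every zone)
Zone A: v = q/n = 0.003437/0.17 = 0.02022 m/d → t_A = 432/0.02022 = 21370 d
Zone B: v = q/n = 0.003437/0.24 = 0.01432 m/d → t_B = 474/0.01432 = 33100 d
Total t = 21370 + 33100 = 54460 d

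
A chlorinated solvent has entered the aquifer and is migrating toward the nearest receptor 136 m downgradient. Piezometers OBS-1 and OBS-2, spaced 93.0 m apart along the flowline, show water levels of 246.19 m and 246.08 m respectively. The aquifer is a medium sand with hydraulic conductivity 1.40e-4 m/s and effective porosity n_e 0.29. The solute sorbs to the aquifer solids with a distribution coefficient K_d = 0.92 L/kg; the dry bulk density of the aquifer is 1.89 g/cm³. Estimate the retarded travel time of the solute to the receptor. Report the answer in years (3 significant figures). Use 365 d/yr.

Hydraulic gradient i = (246.19 − 246.08) / 93.0 = 0.11 / 93.0 = 0.001183
K = 1.40e-4 m/s × 86400 s/d = 12.10 m/d
Darcy flux q = K·i = 12.10 × 0.001183 = 0.01431 m/d
v = Ki/n = 12.10·0.001183/0.29 = 0.04933 m/d
Retardation R = 1 + ρ_b·K_d/n = 1 + 1.89×0.92/0.29 = 6.996
Contaminant velocity v_c = v/R = 0.04933/6.996 = 0.007052 m/d
t = L/v_c = 136/0.007052 = 19290 d
   = 19290/365 = 52.8 yr

52.8 years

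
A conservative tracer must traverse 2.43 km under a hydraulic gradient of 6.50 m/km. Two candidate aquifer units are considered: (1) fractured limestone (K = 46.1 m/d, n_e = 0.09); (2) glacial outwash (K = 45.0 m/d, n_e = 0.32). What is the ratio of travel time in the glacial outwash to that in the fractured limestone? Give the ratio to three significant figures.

3.64

Unit 1 (fractured limestone): v = 46.1×0.0065/0.09 = 3.329 m/d, t = 2430/3.329 = 729.9 d
Unit 2 (glacial outwash): v = 45.0×0.0065/0.32 = 0.9141 m/d, t = 2430/0.9141 = 2658 d
t(glacial outwash) / t(fractured limestone) = 2658/729.9 = 3.64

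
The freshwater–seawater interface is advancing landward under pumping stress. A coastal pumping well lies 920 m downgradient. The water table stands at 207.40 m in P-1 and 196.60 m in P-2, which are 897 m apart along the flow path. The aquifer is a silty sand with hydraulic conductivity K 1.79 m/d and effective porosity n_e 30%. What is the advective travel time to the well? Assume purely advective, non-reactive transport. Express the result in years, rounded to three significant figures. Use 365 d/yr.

35.1 years

Hydraulic gradient i = (207.40 − 196.60) / 897 = 10.80 / 897 = 0.01204
Specific discharge q = 1.79 × 0.01204 = 0.02155 m/d
Seepage velocity v = q / n = 0.02155 / 0.30 = 0.07184 m/d
t = L / v = 920 / 0.07184 = 12810 d
   = 12810 / 365 = 35.1 yr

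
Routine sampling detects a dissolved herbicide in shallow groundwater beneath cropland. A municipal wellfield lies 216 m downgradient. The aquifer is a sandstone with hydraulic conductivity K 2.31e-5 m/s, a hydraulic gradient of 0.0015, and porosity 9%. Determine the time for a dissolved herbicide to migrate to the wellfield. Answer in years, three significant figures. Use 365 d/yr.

17.8 years

K = 2.31e-5 m/s × 86400 s/d = 1.996 m/d
Darcy flux q = K·i = 1.996 × 0.0015 = 0.002994 m/d
Seepage velocity v = q / n = 0.002994 / 0.09 = 0.03326 m/d
t = L / v = 216 / 0.03326 = 6494 d
   = 6494 / 365 = 17.8 yr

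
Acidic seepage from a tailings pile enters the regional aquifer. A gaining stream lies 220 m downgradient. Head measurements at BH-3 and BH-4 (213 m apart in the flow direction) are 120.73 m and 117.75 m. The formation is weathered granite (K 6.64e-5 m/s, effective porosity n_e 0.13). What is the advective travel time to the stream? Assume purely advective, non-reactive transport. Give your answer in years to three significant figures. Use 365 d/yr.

Hydraulic gradient i = (120.73 − 117.75) / 213 = 2.98 / 213 = 0.01399
K = 6.64e-5 m/s × 86400 s/d = 5.737 m/d
Specific discharge q = 5.737 × 0.01399 = 0.08026 m/d
v = Ki/n = 5.737·0.01399/0.13 = 0.6174 m/d
t = L / v = 220 / 0.6174 = 356.3 d
   = 356.3 / 365 = 0.976 yr

0.976 years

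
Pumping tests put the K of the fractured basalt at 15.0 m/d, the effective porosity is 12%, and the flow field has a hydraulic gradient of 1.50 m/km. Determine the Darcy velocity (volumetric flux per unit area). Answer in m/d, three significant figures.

Specific discharge q = 15.0 × 0.0015 = 0.02250 m/d

0.0225 m/d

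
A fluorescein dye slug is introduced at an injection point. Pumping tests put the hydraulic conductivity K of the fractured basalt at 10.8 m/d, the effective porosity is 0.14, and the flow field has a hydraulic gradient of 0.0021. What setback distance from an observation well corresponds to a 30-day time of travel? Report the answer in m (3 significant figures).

Specific discharge q = 10.8 × 0.0021 = 0.02268 m/d
Average linear velocity = 0.02268 / 0.14 = 0.1620 m/d
L = v × T = 0.1620 × 30 = 4.860 m

4.86 m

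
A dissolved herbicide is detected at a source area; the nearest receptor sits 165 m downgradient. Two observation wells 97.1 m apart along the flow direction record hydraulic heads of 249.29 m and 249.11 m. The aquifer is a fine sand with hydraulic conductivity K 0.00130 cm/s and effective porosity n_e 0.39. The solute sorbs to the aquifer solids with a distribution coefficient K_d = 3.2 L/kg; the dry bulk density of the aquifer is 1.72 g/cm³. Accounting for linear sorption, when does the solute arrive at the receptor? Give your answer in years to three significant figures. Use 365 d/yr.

1280 years

Hydraulic gradient i = (249.29 − 249.11) / 97.1 = 0.18 / 97.1 = 0.001854
K = 0.00130 cm/s × 864 = 1.123 m/d
Darcy flux q = K·i = 1.123 × 0.001854 = 0.002082 m/d
v_s = q/n_e = 0.002082/0.39 = 0.005339 m/d
Retardation R = 1 + ρ_b·K_d/n = 1 + 1.72×3.2/0.39 = 15.11
Contaminant velocity v_c = v/R = 0.005339/15.11 = 3.533e-4 m/d
t = L/v_c = 165/3.533e-4 = 467100 d
   = 467100/365 = 1280 yr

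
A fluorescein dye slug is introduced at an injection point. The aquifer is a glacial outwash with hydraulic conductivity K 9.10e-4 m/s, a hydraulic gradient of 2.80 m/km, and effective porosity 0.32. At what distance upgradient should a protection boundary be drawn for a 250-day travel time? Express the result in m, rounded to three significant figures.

172 m

K = 9.10e-4 m/s × 86400 s/d = 78.62 m/d
Specific discharge q = 78.62 × 0.0028 = 0.2201 m/d
Seepage velocity v = q / n = 0.2201 / 0.32 = 0.6880 m/d
L = v × T = 0.6880 × 250 = 172.0 m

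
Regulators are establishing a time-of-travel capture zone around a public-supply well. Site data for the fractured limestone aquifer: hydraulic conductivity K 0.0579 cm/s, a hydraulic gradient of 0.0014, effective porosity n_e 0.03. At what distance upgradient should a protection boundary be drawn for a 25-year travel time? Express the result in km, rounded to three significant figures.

21.3 km

K = 0.0579 cm/s × 864 = 50.03 m/d
q = Ki = 50.03 × 0.0014 = 0.07004 m/d
Average linear velocity = 0.07004 / 0.03 = 2.335 m/d
T = 25 yr × 365 = 9125 d
L = v × T = 2.335 × 9125 = 21300 m
   = 21.3 km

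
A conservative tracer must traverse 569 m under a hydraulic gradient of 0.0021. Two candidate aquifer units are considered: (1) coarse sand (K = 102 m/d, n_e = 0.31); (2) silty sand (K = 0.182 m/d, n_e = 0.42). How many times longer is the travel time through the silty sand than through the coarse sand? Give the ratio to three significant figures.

Unit 1 (coarse sand): v = 102×0.0021/0.31 = 0.6910 m/d, t = 569/0.6910 = 823.5 d
Unit 2 (silty sand): v = 0.182×0.0021/0.42 = 9.100e-4 m/d, t = 569/9.100e-4 = 625300 d
t(silty sand) / t(coarse sand) = 625300/823.5 = 759

759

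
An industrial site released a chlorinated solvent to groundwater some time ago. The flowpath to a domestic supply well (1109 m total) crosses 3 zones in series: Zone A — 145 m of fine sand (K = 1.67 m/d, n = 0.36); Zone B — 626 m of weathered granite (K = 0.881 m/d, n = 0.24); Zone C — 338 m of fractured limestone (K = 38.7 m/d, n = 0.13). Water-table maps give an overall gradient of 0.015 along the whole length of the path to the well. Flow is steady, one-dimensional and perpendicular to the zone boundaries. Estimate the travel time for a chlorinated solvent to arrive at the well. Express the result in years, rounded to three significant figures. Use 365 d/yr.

Continuity: the same q passes through each zone, so ΔH = q·Σ(L_j/K_j) — the zones act as resistances in series.
Σ(L/K) = 145/1.67 + 626/0.881 + 338/38.7 = 86.83 + 710.6 + 8.734 = 806.1 d
K_eq = L_total / Σ(L/K) = 1109 / 806.1 = 1.376 m/d
q = K_eq · i = 1.376 × 0.015 = 0.02064 m/d (same in every zone)
Zone A: v = q/n = 0.02064/0.36 = 0.05732 m/d → t_A = 145/0.05732 = 2530 d
Zone B: v = q/n = 0.02064/0.24 = 0.08598 m/d → t_B = 626/0.08598 = 7280 d
Zone C: v = q/n = 0.02064/0.13 = 0.1587 m/d → t_C = 338/0.1587 = 2129 d
Total t = 2530 + 7280 + 2129 = 11940 d
   = 11940 / 365 = 32.7 yr

32.7 years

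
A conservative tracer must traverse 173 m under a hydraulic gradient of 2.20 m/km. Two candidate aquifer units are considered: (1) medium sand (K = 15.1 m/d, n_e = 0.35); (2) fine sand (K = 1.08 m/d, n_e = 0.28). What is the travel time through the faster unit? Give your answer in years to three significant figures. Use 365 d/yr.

4.99 years

Unit 1 (medium sand): v = 15.1×0.0022/0.35 = 0.09491 m/d, t = 173/0.09491 = 1823 d
Unit 2 (fine sand): v = 1.08×0.0022/0.28 = 0.008486 m/d, t = 173/0.008486 = 20390 d
Faster: 1823 d / 365 = 4.99 yr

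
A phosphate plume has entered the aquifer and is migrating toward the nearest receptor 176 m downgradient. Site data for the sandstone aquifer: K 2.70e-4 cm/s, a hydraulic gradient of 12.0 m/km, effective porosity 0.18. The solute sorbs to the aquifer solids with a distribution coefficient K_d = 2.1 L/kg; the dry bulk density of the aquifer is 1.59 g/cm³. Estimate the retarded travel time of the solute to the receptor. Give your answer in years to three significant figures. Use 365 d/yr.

606 years

K = 2.70e-4 cm/s × 864 = 0.2333 m/d
q = Ki = 0.2333 × 0.012 = 0.002799 m/d
v = Ki/n = 0.2333·0.012/0.18 = 0.01555 m/d
Retardation R = 1 + ρ_b·K_d/n = 1 + 1.59×2.1/0.18 = 19.55
Contaminant velocity v_c = v/R = 0.01555/19.55 = 7.955e-4 m/d
t = L/v_c = 176/7.955e-4 = 221200 d
   = 221200/365 = 606 yr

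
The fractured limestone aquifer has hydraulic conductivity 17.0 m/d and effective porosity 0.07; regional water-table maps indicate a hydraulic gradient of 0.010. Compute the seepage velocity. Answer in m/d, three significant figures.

Darcy flux q = K·i = 17.0 × 0.010 = 0.1700 m/d
v = Ki/n = 17.0·0.010/0.07 = 2.429 m/d

2.43 m/d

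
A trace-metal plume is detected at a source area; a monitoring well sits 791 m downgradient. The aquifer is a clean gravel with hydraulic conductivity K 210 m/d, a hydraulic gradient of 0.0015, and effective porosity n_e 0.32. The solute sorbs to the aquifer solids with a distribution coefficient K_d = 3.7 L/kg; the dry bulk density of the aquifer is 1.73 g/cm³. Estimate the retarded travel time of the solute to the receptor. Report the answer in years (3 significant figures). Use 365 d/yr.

46.2 years

q = Ki = 210 × 0.0015 = 0.3150 m/d
Seepage velocity v = q / n = 0.3150 / 0.32 = 0.9844 m/d
Retardation R = 1 + ρ_b·K_d/n = 1 + 1.73×3.7/0.32 = 21.00
Contaminant velocity v_c = v/R = 0.9844/21.00 = 0.04687 m/d
t = L/v_c = 791/0.04687 = 16880 d
   = 16880/365 = 46.2 yr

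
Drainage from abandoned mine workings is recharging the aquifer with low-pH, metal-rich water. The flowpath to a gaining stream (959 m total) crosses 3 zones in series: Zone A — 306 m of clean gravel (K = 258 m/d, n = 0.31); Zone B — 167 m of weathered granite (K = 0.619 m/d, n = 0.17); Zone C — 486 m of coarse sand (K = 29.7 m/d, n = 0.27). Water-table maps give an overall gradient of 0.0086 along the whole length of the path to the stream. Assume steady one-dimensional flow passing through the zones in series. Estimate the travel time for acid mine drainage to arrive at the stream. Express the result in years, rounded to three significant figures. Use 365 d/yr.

Continuity: the same q passes through each zone, so ΔH = q·Σ(L_j/K_j) — the zones act as resistances in series.
Σ(L/K) = 306/258 + 167/0.619 + 486/29.7 = 1.186 + 269.8 + 16.36 = 287.3 d
K_eq = L_total / Σ(L/K) = 959 / 287.3 = 3.338 m/d
q = K_eq · i = 3.338 × 0.0086 = 0.02870 m/d (same in every zone)
Zone A: v = q/n = 0.02870/0.31 = 0.09259 m/d → t_A = 306/0.09259 = 3305 d
Zone B: v = q/n = 0.02870/0.17 = 0.1688 m/d → t_B = 167/0.1688 = 989.1 d
Zone C: v = q/n = 0.02870/0.27 = 0.1063 m/d → t_C = 486/0.1063 = 4572 d
Total t = 3305 + 989.1 + 4572 = 8866 d
   = 8866 / 365 = 24.3 yr

24.3 years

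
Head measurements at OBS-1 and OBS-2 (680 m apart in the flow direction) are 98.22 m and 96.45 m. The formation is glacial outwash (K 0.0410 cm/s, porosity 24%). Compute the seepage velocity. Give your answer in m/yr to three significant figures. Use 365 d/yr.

140 m/yr

Hydraulic gradient i = (98.22 − 96.45) / 680 = 1.77 / 680 = 0.002603
K = 0.0410 cm/s × 864 = 35.42 m/d
q = Ki = 35.42 × 0.002603 = 0.09221 m/d
Average linear velocity = 0.09221 / 0.24 = 0.3842 m/d
   = 0.3842 × 365 = 140 m/yr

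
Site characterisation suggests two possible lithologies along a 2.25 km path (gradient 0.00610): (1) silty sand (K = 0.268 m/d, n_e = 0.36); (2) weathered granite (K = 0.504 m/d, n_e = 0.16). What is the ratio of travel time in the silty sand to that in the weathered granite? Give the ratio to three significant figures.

4.23

Unit 1 (silty sand): v = 0.268×0.0061/0.36 = 0.004541 m/d, t = 2250/0.004541 = 495500 d
Unit 2 (weathered granite): v = 0.504×0.0061/0.16 = 0.01922 m/d, t = 2250/0.01922 = 117100 d
t(silty sand) / t(weathered granite) = 495500/117100 = 4.23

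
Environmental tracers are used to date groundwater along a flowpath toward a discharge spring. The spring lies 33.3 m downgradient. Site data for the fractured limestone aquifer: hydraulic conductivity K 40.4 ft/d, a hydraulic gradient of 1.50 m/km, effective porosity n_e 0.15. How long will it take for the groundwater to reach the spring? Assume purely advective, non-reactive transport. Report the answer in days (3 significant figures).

270 days

K = 40.4 ft/d × 0.3048 = 12.31 m/d
q = Ki = 12.31 × 0.0015 = 0.01847 m/d
v_s = q/n_e = 0.01847/0.15 = 0.1231 m/d
t = L / v = 33.3 / 0.1231 = 270.4 d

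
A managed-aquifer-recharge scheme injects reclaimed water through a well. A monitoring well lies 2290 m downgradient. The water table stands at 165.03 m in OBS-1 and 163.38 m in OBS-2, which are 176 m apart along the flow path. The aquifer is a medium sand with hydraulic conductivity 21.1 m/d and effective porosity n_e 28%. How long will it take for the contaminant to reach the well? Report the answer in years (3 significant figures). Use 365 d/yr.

Hydraulic gradient i = (165.03 − 163.38) / 176 = 1.65 / 176 = 0.009375
q = Ki = 21.1 × 0.009375 = 0.1978 m/d
Seepage velocity v = q / n = 0.1978 / 0.28 = 0.7065 m/d
t = L / v = 2290 / 0.7065 = 3241 d
   = 3241 / 365 = 8.88 yr

8.88 years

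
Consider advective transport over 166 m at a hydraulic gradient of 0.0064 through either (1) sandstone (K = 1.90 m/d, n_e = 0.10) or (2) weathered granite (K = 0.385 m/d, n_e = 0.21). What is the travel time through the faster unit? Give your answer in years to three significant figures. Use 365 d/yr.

3.74 years

Unit 1 (sandstone): v = 1.90×0.0064/0.10 = 0.1216 m/d, t = 166/0.1216 = 1365 d
Unit 2 (weathered granite): v = 0.385×0.0064/0.21 = 0.01173 m/d, t = 166/0.01173 = 14150 d
Faster: 1365 d / 365 = 3.74 yr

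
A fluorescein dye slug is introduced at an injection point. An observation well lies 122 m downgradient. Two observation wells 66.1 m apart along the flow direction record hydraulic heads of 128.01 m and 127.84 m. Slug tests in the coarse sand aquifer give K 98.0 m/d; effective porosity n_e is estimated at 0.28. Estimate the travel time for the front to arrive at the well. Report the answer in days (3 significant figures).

Hydraulic gradient i = (128.01 − 127.84) / 66.1 = 0.17 / 66.1 = 0.002572
q = Ki = 98.0 × 0.002572 = 0.2520 m/d
Average linear velocity = 0.2520 / 0.28 = 0.9002 m/d
t = L / v = 122 / 0.9002 = 135.5 d

136 days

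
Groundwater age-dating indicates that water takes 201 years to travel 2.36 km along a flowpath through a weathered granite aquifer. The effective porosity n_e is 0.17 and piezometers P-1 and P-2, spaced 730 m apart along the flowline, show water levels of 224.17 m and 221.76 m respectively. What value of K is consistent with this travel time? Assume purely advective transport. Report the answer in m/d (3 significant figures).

1.66 m/d

Hydraulic gradient i = (224.17 − 221.76) / 730 = 2.41 / 730 = 0.003301
t = 201 years = 73370 d
L = 2.36 km = 2360 m
v = L / t = 2360 / 73370 = 0.03217 m/d
K = v · n / i = 0.03217 × 0.17 / 0.003301 = 1.66 m/d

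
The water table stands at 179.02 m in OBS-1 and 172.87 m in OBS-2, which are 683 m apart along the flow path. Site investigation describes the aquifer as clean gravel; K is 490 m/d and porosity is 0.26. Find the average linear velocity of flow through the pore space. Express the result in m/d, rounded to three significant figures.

17.0 m/d

Hydraulic gradient i = (179.02 − 172.87) / 683 = 6.15 / 683 = 0.009004
Specific discharge q = 490 × 0.009004 = 4.412 m/d
Seepage velocity v = q / n = 4.412 / 0.26 = 16.97 m/d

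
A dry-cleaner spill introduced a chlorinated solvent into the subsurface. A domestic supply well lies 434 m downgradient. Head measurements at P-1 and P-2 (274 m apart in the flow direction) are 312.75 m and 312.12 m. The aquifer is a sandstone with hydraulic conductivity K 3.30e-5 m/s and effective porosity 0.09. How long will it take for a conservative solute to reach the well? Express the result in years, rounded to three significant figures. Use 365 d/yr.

16.3 years

Hydraulic gradient i = (312.75 − 312.12) / 274 = 0.63 / 274 = 0.002299
K = 3.30e-5 m/s × 86400 s/d = 2.851 m/d
q = Ki = 2.851 × 0.002299 = 0.006556 m/d
Average linear velocity = 0.006556 / 0.09 = 0.07284 m/d
t = L / v = 434 / 0.07284 = 5958 d
   = 5958 / 365 = 16.3 yr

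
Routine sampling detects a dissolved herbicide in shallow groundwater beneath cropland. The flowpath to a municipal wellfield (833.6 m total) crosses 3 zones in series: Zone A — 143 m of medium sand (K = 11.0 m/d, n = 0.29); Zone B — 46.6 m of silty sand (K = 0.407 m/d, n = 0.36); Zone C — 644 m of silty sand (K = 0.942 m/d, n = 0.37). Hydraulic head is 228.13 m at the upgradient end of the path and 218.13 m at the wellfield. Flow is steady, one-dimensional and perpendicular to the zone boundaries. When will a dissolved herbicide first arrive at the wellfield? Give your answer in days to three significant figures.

Total head drop ΔH = 228.13 − 218.13 = 10.00 m
Steady 1-D flow in series ⇒ the Darcy flux q is identical in every zone and the zone head losses add (resistances L/K in series).
Σ(L/K) = 143/11.0 + 46.6/0.407 + 644/0.942 = 13.00 + 114.5 + 683.7 = 811.1 d
q = ΔH / Σ(L/K) = 10.00 / 811.1 = 0.01233 m/d (same in every zone)
Zone A: v = q/n = 0.01233/0.29 = 0.04251 m/d → t_A = 143/0.04251 = 3364 d
Zone B: v = q/n = 0.01233/0.36 = 0.03425 m/d → t_B = 46.6/0.03425 = 1361 d
Zone C: v = q/n = 0.01233/0.37 = 0.03332 m/d → t_C = 644/0.03332 = 19330 d
Total t = 3364 + 1361 + 19330 = 24050 d

24100 days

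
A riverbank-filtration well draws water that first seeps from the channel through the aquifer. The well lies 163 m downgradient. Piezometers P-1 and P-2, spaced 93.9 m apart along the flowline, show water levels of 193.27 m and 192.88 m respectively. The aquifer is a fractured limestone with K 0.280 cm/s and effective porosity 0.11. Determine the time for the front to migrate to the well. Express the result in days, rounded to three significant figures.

Hydraulic gradient i = (193.27 − 192.88) / 93.9 = 0.39 / 93.9 = 0.004153
K = 0.280 cm/s × 864 = 241.9 m/d
Specific discharge q = 241.9 × 0.004153 = 1.005 m/d
v = Ki/n = 241.9·0.004153/0.11 = 9.134 m/d
t = L / v = 163 / 9.134 = 17.84 d

17.8 days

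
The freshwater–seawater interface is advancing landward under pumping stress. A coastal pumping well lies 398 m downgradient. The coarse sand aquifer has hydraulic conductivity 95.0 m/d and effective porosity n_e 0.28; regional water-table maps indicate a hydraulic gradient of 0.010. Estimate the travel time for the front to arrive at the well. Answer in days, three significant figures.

Darcy flux q = K·i = 95.0 × 0.010 = 0.9500 m/d
Average linear velocity = 0.9500 / 0.28 = 3.393 m/d
t = L / v = 398 / 3.393 = 117.3 d

117 days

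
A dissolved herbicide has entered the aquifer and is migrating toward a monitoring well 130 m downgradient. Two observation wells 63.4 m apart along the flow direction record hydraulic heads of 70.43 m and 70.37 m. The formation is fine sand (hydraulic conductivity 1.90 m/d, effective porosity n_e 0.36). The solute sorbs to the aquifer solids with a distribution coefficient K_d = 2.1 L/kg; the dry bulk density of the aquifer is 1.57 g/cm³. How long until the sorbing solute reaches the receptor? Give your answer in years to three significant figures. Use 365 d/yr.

Hydraulic gradient i = (70.43 − 70.37) / 63.4 = 0.06 / 63.4 = 9.464e-4
q = Ki = 1.90 × 9.464e-4 = 0.001798 m/d
v_s = q/n_e = 0.001798/0.36 = 0.004995 m/d
Retardation R = 1 + ρ_b·K_d/n = 1 + 1.57×2.1/0.36 = 10.16
Contaminant velocity v_c = v/R = 0.004995/10.16 = 4.917e-4 m/d
t = L/v_c = 130/4.917e-4 = 264400 d
   = 264400/365 = 724 yr

724 years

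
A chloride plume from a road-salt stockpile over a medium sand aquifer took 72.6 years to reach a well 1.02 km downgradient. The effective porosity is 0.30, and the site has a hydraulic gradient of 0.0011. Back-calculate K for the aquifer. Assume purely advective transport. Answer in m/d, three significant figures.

t = 72.6 years = 26500 d
L = 1.02 km = 1020 m
v = L / t = 1020 / 26500 = 0.03849 m/d
K = v · n / i = 0.03849 × 0.30 / 0.0011 = 10.5 m/d

10.5 m/d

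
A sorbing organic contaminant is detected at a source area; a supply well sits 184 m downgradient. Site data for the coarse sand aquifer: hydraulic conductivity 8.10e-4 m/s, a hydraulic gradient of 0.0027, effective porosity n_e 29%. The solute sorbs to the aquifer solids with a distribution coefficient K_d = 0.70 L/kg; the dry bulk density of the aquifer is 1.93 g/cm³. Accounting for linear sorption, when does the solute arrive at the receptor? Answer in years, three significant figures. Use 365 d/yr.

4.38 years

K = 8.10e-4 m/s × 86400 s/d = 69.98 m/d
Specific discharge q = 69.98 × 0.0027 = 0.1890 m/d
Average linear velocity = 0.1890 / 0.29 = 0.6516 m/d
Retardation R = 1 + ρ_b·K_d/n = 1 + 1.93×0.70/0.29 = 5.659
Contaminant velocity v_c = v/R = 0.6516/5.659 = 0.1151 m/d
t = L/v_c = 184/0.1151 = 1598 d
   = 1598/365 = 4.38 yr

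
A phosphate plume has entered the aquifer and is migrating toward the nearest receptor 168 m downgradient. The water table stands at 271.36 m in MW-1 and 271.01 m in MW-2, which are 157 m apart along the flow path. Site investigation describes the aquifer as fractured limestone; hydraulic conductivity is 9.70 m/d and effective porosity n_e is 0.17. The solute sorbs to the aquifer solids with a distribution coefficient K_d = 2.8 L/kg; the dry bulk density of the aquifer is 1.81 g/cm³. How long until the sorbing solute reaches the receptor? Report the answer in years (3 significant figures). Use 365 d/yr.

111 years

Hydraulic gradient i = (271.36 − 271.01) / 157 = 0.35 / 157 = 0.002229
Specific discharge q = 9.70 × 0.002229 = 0.02162 m/d
Average linear velocity = 0.02162 / 0.17 = 0.1272 m/d
Retardation R = 1 + ρ_b·K_d/n = 1 + 1.81×2.8/0.17 = 30.81
Contaminant velocity v_c = v/R = 0.1272/30.81 = 0.004128 m/d
t = L/v_c = 168/0.004128 = 40690 d
   = 40690/365 = 111 yr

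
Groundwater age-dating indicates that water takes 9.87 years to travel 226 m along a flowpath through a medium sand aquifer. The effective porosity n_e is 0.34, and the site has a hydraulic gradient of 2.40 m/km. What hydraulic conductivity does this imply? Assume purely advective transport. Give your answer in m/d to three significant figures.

t = 9.87 years = 3603 d
v = L / t = 226 / 3603 = 0.06273 m/d
K = v · n / i = 0.06273 × 0.34 / 0.0024 = 8.89 m/d

8.89 m/d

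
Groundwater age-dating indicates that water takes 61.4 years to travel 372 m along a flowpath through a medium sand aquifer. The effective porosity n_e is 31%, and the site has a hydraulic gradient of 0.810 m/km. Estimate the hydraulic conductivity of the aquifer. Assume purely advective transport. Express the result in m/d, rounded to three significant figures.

6.35 m/d

t = 61.4 years = 22410 d
v = L / t = 372 / 22410 = 0.01660 m/d
K = v · n / i = 0.01660 × 0.31 / 8.1e-4 = 6.35 m/d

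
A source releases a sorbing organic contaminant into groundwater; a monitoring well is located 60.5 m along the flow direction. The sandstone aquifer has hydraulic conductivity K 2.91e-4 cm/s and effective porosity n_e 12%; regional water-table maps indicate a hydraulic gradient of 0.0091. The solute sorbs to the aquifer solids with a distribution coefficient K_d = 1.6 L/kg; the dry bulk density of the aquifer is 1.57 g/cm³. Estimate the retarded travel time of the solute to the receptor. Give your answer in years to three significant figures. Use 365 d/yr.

K = 2.91e-4 cm/s × 864 = 0.2514 m/d
Specific discharge q = 0.2514 × 0.0091 = 0.002288 m/d
Average linear velocity = 0.002288 / 0.12 = 0.01907 m/d
Retardation R = 1 + ρ_b·K_d/n = 1 + 1.57×1.6/0.12 = 21.93
Contaminant velocity v_c = v/R = 0.01907/21.93 = 8.693e-4 m/d
t = L/v_c = 60.5/8.693e-4 = 69600 d
   = 69600/365 = 191 yr

191 years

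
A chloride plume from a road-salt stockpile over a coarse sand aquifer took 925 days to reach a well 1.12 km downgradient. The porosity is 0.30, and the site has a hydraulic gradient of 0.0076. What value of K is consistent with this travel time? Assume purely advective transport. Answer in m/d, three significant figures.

47.8 m/d

L = 1.12 km = 1120 m
v = L / t = 1120 / 925 = 1.211 m/d
K = v · n / i = 1.211 × 0.30 / 0.0076 = 47.8 m/d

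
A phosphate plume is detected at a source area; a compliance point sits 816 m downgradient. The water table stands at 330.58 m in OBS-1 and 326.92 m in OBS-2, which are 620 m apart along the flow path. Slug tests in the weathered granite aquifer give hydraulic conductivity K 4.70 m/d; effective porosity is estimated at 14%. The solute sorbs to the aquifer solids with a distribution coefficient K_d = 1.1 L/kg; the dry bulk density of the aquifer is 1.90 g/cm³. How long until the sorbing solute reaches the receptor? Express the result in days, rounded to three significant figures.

Hydraulic gradient i = (330.58 − 326.92) / 620 = 3.66 / 620 = 0.005903
Specific discharge q = 4.70 × 0.005903 = 0.02775 m/d
Average linear velocity = 0.02775 / 0.14 = 0.1982 m/d
Retardation R = 1 + ρ_b·K_d/n = 1 + 1.90×1.1/0.14 = 15.93
Contaminant velocity v_c = v/R = 0.1982/15.93 = 0.01244 m/d
t = L/v_c = 816/0.01244 = 65590 d

65600 days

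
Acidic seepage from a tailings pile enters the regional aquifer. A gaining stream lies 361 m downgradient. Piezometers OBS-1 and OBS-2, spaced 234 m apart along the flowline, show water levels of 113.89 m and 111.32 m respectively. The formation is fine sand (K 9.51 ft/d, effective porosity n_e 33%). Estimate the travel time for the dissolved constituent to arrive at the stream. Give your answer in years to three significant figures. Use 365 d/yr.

10.3 years

Hydraulic gradient i = (113.89 − 111.32) / 234 = 2.57 / 234 = 0.01098
K = 9.51 ft/d × 0.3048 = 2.899 m/d
Darcy flux q = K·i = 2.899 × 0.01098 = 0.03184 m/d
Average linear velocity = 0.03184 / 0.33 = 0.09647 m/d
t = L / v = 361 / 0.09647 = 3742 d
   = 3742 / 365 = 10.3 yr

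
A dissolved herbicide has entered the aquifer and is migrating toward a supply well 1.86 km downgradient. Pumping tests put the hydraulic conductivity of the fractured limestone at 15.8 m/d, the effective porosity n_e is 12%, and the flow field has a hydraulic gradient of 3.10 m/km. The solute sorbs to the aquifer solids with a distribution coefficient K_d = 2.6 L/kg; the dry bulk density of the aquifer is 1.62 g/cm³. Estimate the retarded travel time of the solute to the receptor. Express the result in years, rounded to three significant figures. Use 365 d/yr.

q = Ki = 15.8 × 0.0031 = 0.04898 m/d
Average linear velocity = 0.04898 / 0.12 = 0.4082 m/d
Retardation R = 1 + ρ_b·K_d/n = 1 + 1.62×2.6/0.12 = 36.10
Contaminant velocity v_c = v/R = 0.4082/36.10 = 0.01131 m/d
L = 1.86 km = 1860 m
t = L/v_c = 1860/0.01131 = 164500 d
   = 164500/365 = 451 yr

451 years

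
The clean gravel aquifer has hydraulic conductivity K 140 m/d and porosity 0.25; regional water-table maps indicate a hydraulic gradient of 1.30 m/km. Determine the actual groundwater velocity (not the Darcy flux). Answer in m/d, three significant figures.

0.728 m/d

Darcy flux q = K·i = 140 × 0.0013 = 0.1820 m/d
Average linear velocity = 0.1820 / 0.25 = 0.7280 m/d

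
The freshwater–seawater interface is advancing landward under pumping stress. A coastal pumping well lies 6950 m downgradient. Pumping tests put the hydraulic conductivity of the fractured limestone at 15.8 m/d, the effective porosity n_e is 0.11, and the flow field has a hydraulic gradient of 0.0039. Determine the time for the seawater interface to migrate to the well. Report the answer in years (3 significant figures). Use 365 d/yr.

Darcy flux q = K·i = 15.8 × 0.0039 = 0.06162 m/d
Seepage velocity v = q / n = 0.06162 / 0.11 = 0.5602 m/d
t = L / v = 6950 / 0.5602 = 12410 d
   = 12410 / 365 = 34.0 yr

34.0 years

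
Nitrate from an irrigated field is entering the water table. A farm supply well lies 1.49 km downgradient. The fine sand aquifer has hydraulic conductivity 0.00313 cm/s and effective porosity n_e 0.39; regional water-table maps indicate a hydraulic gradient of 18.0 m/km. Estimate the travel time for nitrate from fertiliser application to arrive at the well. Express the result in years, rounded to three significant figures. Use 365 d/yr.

K = 0.00313 cm/s × 864 = 2.704 m/d
q = Ki = 2.704 × 0.018 = 0.04868 m/d
v = Ki/n = 2.704·0.018/0.39 = 0.1248 m/d
L = 1.49 km = 1490 m
t = L / v = 1490 / 0.1248 = 11940 d
   = 11940 / 365 = 32.7 yr

32.7 years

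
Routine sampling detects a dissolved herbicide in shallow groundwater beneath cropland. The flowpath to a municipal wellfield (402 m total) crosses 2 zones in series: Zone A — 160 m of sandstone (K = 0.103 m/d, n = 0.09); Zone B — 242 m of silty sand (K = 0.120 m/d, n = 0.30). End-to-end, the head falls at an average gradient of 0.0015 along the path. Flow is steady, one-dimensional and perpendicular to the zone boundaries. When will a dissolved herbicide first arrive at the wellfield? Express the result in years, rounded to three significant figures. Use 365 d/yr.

Steady 1-D flow in series ⇒ the Darcy flux q is identical in every zone and the zone head losses add (resistances L/K in series).
Σ(L/K) = 160/0.103 + 242/0.120 = 1553 + 2017 = 3570 d
K_eq = L_total / Σ(L/K) = 402 / 3570 = 0.1126 m/d
q = K_eq · i = 0.1126 × 0.0015 = 1.689e-4 m/d (same in every zone)
Zone A: v = q/n = 1.689e-4/0.09 = 0.001877 m/d → t_A = 160/0.001877 = 85260 d
Zone B: v = q/n = 1.689e-4/0.30 = 5.630e-4 m/d → t_B = 242/5.630e-4 = 429800 d
Total t = 85260 + 429800 = 515100 d
   = 515100 / 365 = 1410 yr

1410 years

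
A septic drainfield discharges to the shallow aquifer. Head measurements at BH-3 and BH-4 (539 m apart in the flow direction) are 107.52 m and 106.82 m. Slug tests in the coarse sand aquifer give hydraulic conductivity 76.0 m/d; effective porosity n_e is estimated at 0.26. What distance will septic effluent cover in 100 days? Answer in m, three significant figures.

Hydraulic gradient i = (107.52 − 106.82) / 539 = 0.70 / 539 = 0.001299
q = Ki = 76.0 × 0.001299 = 0.09870 m/d
v = Ki/n = 76.0·0.001299/0.26 = 0.3796 m/d
L = v × T = 0.3796 × 100 = 37.96 m

38.0 m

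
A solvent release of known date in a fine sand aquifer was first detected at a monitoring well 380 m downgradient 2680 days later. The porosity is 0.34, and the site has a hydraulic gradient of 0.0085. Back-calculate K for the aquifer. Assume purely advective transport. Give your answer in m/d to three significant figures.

v = L / t = 380 / 2680 = 0.1418 m/d
K = v · n / i = 0.1418 × 0.34 / 0.0085 = 5.67 m/d

5.67 m/d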